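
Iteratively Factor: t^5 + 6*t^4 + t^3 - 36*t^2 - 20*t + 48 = (t - 2)*(t^4 + 8*t^3 + 17*t^2 - 2*t - 24) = (t - 2)*(t - 1)*(t^3 + 9*t^2 + 26*t + 24) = (t - 2)*(t - 1)*(t + 4)*(t^2 + 5*t + 6) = (t - 2)*(t - 1)*(t + 2)*(t + 4)*(t + 3)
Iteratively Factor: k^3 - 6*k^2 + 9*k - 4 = (k - 4)*(k^2 - 2*k + 1) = (k - 4)*(k - 1)*(k - 1)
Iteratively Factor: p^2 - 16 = (p - 4)*(p + 4)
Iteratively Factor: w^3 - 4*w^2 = (w)*(w^2 - 4*w) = w^2*(w - 4)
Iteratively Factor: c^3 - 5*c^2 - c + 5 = (c + 1)*(c^2 - 6*c + 5) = (c - 1)*(c + 1)*(c - 5)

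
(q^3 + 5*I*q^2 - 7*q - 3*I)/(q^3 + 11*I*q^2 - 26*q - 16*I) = (q^2 + 4*I*q - 3)/(q^2 + 10*I*q - 16)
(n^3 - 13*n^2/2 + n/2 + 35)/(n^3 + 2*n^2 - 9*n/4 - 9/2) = 2*(2*n^2 - 17*n + 35)/(4*n^2 - 9)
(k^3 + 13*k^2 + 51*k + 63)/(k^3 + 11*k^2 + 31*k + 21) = (k + 3)/(k + 1)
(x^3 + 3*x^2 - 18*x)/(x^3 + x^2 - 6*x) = (x^2 + 3*x - 18)/(x^2 + x - 6)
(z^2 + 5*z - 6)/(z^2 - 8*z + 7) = (z + 6)/(z - 7)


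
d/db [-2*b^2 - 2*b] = -4*b - 2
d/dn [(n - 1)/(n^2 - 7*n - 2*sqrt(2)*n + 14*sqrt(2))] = (n^2 - 7*n - 2*sqrt(2)*n + (n - 1)*(-2*n + 2*sqrt(2) + 7) + 14*sqrt(2))/(n^2 - 7*n - 2*sqrt(2)*n + 14*sqrt(2))^2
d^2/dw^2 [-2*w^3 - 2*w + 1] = -12*w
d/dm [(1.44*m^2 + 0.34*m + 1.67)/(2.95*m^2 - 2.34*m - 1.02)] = (-4.3726*m^2 - 12.7906*m + 3.561)/(8.7025*m^4 - 13.806*m^3 - 0.542400000000002*m^2 + 4.7736*m + 1.0404)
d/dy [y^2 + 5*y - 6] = 2*y + 5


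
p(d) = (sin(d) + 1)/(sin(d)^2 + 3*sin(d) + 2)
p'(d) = (-2*sin(d)*cos(d) - 3*cos(d))*(sin(d) + 1)/(sin(d)^2 + 3*sin(d) + 2)^2 + cos(d)/(sin(d)^2 + 3*sin(d) + 2) = -cos(d)/(sin(d) + 2)^2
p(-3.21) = 0.48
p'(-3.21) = 0.23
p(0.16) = 0.46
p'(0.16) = -0.21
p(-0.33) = 0.60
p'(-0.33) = -0.34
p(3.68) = 0.67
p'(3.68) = 0.39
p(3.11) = 0.49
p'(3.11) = 0.24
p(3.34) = 0.55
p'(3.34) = 0.30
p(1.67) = 0.33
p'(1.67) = 0.01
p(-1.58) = 1.00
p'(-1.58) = 0.01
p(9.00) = 0.41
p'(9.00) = 0.16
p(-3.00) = 0.54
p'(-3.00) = 0.29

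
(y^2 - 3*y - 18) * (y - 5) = y^3 - 8*y^2 - 3*y + 90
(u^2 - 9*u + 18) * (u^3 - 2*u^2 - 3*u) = u^5 - 11*u^4 + 33*u^3 - 9*u^2 - 54*u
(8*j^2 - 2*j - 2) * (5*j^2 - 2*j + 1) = 40*j^4 - 26*j^3 + 2*j^2 + 2*j - 2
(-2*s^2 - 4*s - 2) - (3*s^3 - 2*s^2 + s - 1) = -3*s^3 - 5*s - 1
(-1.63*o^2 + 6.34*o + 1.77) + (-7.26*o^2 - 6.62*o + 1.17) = -8.89*o^2 - 0.28*o + 2.94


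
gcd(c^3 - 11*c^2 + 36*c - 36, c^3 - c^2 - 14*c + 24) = c^2 - 5*c + 6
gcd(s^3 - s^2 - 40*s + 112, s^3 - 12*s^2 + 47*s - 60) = s - 4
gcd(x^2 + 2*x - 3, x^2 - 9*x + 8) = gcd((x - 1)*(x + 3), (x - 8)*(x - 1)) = x - 1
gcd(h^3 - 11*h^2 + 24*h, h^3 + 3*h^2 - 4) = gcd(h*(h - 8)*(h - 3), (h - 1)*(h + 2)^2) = 1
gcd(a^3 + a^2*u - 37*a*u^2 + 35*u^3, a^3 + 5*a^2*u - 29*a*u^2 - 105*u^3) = -a^2 - 2*a*u + 35*u^2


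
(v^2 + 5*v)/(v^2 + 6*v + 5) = v/(v + 1)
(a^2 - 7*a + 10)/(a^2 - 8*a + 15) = (a - 2)/(a - 3)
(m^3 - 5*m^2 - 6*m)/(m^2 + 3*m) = (m^2 - 5*m - 6)/(m + 3)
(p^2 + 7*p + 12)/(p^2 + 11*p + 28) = (p + 3)/(p + 7)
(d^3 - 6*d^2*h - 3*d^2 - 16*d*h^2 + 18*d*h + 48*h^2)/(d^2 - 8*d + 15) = (d^2 - 6*d*h - 16*h^2)/(d - 5)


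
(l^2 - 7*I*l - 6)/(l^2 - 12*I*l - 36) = (l - I)/(l - 6*I)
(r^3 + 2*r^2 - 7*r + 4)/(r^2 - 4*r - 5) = (-r^3 - 2*r^2 + 7*r - 4)/(-r^2 + 4*r + 5)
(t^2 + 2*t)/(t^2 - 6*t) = (t + 2)/(t - 6)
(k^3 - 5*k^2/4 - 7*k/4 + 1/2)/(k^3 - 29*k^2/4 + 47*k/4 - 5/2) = (k + 1)/(k - 5)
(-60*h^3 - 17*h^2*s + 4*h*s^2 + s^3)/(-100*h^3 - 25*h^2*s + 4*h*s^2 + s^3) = (-12*h^2 - h*s + s^2)/(-20*h^2 - h*s + s^2)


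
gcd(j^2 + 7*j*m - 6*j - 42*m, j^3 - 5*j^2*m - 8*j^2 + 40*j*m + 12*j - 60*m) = j - 6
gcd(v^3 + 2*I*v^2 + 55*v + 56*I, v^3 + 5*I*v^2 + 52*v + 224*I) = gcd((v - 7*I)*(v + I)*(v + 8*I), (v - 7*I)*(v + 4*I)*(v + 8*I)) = v^2 + I*v + 56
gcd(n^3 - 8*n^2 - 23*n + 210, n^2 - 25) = n + 5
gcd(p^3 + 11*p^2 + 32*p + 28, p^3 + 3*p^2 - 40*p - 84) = p^2 + 9*p + 14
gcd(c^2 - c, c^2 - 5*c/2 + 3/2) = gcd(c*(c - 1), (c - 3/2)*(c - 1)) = c - 1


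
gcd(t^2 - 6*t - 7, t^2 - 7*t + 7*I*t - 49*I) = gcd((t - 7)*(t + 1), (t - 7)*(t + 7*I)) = t - 7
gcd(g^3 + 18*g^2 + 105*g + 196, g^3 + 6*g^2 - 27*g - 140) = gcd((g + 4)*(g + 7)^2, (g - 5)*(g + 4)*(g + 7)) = g^2 + 11*g + 28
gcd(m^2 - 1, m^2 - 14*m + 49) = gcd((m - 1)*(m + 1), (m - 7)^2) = 1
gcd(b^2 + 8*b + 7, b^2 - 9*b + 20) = 1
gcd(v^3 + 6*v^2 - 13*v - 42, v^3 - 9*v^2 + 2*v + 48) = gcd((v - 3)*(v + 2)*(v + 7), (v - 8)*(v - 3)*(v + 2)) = v^2 - v - 6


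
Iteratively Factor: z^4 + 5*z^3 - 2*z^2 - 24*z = (z + 4)*(z^3 + z^2 - 6*z) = z*(z + 4)*(z^2 + z - 6) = z*(z - 2)*(z + 4)*(z + 3)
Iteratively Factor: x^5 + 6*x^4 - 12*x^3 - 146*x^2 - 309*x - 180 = (x + 3)*(x^4 + 3*x^3 - 21*x^2 - 83*x - 60) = (x - 5)*(x + 3)*(x^3 + 8*x^2 + 19*x + 12) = (x - 5)*(x + 3)^2*(x^2 + 5*x + 4) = (x - 5)*(x + 3)^2*(x + 4)*(x + 1)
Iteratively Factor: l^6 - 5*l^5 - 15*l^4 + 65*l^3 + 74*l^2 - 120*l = (l - 4)*(l^5 - l^4 - 19*l^3 - 11*l^2 + 30*l) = (l - 4)*(l + 3)*(l^4 - 4*l^3 - 7*l^2 + 10*l) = (l - 5)*(l - 4)*(l + 3)*(l^3 + l^2 - 2*l) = (l - 5)*(l - 4)*(l - 1)*(l + 3)*(l^2 + 2*l) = l*(l - 5)*(l - 4)*(l - 1)*(l + 3)*(l + 2)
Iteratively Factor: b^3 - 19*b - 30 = (b + 2)*(b^2 - 2*b - 15) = (b - 5)*(b + 2)*(b + 3)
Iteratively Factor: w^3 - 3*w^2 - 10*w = (w - 5)*(w^2 + 2*w) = (w - 5)*(w + 2)*(w)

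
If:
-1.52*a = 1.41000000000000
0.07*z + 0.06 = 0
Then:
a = -0.93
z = -0.86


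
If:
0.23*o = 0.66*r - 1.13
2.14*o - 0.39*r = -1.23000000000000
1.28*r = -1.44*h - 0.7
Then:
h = -1.92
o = -0.28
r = 1.61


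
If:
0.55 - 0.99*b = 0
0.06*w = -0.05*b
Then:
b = 0.56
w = -0.46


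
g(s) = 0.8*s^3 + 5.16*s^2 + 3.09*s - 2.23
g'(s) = 2.4*s^2 + 10.32*s + 3.09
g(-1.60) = 2.76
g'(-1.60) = -7.28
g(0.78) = 3.70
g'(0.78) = 12.60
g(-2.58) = 10.41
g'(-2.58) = -7.56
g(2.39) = 45.55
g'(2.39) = 41.46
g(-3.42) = 15.55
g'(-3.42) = -4.13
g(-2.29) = 8.15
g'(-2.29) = -7.96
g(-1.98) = 5.67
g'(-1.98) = -7.93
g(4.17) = 158.39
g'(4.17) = 87.86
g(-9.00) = -195.28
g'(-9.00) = 104.61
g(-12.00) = -678.67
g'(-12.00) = 224.85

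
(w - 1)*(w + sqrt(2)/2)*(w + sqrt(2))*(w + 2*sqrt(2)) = w^4 - w^3 + 7*sqrt(2)*w^3/2 - 7*sqrt(2)*w^2/2 + 7*w^2 - 7*w + 2*sqrt(2)*w - 2*sqrt(2)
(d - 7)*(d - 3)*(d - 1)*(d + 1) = d^4 - 10*d^3 + 20*d^2 + 10*d - 21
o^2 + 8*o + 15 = (o + 3)*(o + 5)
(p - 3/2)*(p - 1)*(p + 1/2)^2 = p^4 - 3*p^3/2 - 3*p^2/4 + 7*p/8 + 3/8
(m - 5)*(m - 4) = m^2 - 9*m + 20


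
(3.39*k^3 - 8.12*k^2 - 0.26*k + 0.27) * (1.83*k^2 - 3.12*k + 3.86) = 6.2037*k^5 - 25.4364*k^4 + 37.944*k^3 - 30.0379*k^2 - 1.846*k + 1.0422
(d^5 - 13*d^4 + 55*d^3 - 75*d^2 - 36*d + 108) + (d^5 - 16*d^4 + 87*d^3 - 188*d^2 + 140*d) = 2*d^5 - 29*d^4 + 142*d^3 - 263*d^2 + 104*d + 108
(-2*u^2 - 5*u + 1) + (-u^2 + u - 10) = -3*u^2 - 4*u - 9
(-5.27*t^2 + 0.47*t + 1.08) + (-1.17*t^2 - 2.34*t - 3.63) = -6.44*t^2 - 1.87*t - 2.55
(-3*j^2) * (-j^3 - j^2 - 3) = 3*j^5 + 3*j^4 + 9*j^2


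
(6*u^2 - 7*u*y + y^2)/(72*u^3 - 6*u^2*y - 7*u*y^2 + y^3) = (-u + y)/(-12*u^2 - u*y + y^2)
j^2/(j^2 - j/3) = 3*j/(3*j - 1)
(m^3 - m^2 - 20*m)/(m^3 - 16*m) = (m - 5)/(m - 4)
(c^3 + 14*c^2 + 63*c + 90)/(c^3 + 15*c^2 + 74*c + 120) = (c + 3)/(c + 4)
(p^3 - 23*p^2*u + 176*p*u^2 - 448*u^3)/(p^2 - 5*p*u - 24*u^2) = (p^2 - 15*p*u + 56*u^2)/(p + 3*u)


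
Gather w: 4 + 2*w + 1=2*w + 5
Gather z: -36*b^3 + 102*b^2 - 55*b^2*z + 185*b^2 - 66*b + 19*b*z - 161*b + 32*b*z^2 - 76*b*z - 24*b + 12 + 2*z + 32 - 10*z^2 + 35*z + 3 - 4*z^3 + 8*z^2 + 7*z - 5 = -36*b^3 + 287*b^2 - 251*b - 4*z^3 + z^2*(32*b - 2) + z*(-55*b^2 - 57*b + 44) + 42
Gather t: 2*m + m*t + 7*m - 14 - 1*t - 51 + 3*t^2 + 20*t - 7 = 9*m + 3*t^2 + t*(m + 19) - 72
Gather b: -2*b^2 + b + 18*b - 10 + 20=-2*b^2 + 19*b + 10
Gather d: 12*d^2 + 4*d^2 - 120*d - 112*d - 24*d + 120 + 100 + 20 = 16*d^2 - 256*d + 240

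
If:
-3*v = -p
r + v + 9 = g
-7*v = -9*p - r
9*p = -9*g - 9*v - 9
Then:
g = -11/3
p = 2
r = -40/3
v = 2/3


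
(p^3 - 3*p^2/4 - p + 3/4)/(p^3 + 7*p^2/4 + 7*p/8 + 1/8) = 2*(4*p^2 - 7*p + 3)/(8*p^2 + 6*p + 1)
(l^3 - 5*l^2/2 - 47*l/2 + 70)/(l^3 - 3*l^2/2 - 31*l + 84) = (l + 5)/(l + 6)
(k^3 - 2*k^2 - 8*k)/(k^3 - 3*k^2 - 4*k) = (k + 2)/(k + 1)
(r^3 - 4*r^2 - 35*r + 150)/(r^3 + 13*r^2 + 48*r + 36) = (r^2 - 10*r + 25)/(r^2 + 7*r + 6)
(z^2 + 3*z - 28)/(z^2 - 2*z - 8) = (z + 7)/(z + 2)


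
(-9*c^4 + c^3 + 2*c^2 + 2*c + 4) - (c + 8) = -9*c^4 + c^3 + 2*c^2 + c - 4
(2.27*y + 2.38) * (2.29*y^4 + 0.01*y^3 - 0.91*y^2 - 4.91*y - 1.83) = 5.1983*y^5 + 5.4729*y^4 - 2.0419*y^3 - 13.3115*y^2 - 15.8399*y - 4.3554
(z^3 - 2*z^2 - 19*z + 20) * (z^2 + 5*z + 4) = z^5 + 3*z^4 - 25*z^3 - 83*z^2 + 24*z + 80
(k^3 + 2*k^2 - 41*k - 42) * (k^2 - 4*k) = k^5 - 2*k^4 - 49*k^3 + 122*k^2 + 168*k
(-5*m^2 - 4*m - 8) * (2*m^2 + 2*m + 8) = -10*m^4 - 18*m^3 - 64*m^2 - 48*m - 64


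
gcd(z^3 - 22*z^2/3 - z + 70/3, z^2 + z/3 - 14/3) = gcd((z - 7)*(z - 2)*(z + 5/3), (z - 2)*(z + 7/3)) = z - 2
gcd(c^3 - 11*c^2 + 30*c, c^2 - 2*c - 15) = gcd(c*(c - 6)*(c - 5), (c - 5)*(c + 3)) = c - 5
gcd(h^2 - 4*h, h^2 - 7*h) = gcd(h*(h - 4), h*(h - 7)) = h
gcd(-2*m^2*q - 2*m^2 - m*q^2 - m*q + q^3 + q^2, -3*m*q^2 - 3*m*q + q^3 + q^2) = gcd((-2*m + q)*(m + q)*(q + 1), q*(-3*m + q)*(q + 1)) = q + 1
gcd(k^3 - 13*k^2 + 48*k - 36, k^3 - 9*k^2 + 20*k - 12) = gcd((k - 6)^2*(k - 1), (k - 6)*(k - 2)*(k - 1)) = k^2 - 7*k + 6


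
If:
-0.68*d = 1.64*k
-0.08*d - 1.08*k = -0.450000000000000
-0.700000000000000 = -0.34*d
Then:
No Solution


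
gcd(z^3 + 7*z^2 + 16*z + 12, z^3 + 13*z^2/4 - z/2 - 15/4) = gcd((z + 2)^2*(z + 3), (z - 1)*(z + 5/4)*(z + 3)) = z + 3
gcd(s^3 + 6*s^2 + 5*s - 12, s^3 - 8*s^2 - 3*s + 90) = s + 3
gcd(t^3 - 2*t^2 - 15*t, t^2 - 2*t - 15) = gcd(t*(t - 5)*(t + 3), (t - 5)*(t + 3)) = t^2 - 2*t - 15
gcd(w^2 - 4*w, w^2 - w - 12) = w - 4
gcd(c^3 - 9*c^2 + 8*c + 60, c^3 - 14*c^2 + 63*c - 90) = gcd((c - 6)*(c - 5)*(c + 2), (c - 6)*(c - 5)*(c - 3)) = c^2 - 11*c + 30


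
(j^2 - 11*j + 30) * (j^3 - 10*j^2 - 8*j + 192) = j^5 - 21*j^4 + 132*j^3 - 20*j^2 - 2352*j + 5760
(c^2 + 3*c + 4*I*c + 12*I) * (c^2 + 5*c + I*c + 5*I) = c^4 + 8*c^3 + 5*I*c^3 + 11*c^2 + 40*I*c^2 - 32*c + 75*I*c - 60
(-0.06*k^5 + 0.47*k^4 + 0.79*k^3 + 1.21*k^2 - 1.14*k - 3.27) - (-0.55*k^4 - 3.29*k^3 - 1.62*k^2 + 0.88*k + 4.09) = -0.06*k^5 + 1.02*k^4 + 4.08*k^3 + 2.83*k^2 - 2.02*k - 7.36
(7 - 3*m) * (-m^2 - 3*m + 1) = 3*m^3 + 2*m^2 - 24*m + 7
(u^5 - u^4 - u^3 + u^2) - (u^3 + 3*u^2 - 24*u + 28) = u^5 - u^4 - 2*u^3 - 2*u^2 + 24*u - 28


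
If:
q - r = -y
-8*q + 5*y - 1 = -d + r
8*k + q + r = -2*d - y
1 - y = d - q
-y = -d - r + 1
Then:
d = 1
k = -1/4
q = 0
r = 0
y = 0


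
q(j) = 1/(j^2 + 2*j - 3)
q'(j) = (-2*j - 2)/(j^2 + 2*j - 3)^2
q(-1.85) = -0.31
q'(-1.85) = 0.16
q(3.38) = 0.07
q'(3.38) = -0.04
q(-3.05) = 4.94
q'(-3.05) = 99.98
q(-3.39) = 0.58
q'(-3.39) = 1.63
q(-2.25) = -0.41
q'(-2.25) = 0.42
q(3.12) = 0.08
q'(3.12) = -0.05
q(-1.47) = -0.26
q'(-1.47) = 0.07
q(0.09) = -0.36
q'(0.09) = -0.28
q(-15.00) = 0.01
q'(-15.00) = 0.00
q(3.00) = 0.08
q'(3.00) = -0.06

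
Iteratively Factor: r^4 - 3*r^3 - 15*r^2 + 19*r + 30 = (r - 2)*(r^3 - r^2 - 17*r - 15) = (r - 2)*(r + 3)*(r^2 - 4*r - 5) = (r - 2)*(r + 1)*(r + 3)*(r - 5)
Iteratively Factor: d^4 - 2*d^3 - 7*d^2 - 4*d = (d + 1)*(d^3 - 3*d^2 - 4*d) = d*(d + 1)*(d^2 - 3*d - 4) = d*(d + 1)^2*(d - 4)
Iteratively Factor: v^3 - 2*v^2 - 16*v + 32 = (v + 4)*(v^2 - 6*v + 8) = (v - 2)*(v + 4)*(v - 4)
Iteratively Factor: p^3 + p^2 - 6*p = (p + 3)*(p^2 - 2*p) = (p - 2)*(p + 3)*(p)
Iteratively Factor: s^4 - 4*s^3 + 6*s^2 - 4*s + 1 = (s - 1)*(s^3 - 3*s^2 + 3*s - 1) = (s - 1)^2*(s^2 - 2*s + 1) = (s - 1)^3*(s - 1)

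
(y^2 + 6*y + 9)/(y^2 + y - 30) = (y^2 + 6*y + 9)/(y^2 + y - 30)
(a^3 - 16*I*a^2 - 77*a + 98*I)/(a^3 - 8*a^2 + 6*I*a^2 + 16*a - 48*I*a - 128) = (a^2 - 14*I*a - 49)/(a^2 + 8*a*(-1 + I) - 64*I)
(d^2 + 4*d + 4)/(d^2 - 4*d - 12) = (d + 2)/(d - 6)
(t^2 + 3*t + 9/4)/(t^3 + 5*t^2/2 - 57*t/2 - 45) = (t + 3/2)/(t^2 + t - 30)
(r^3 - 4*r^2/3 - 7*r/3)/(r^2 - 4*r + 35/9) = 3*r*(r + 1)/(3*r - 5)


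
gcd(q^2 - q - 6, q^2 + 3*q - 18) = q - 3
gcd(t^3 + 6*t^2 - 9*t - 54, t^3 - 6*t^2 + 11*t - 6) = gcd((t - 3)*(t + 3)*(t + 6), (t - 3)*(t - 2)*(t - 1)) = t - 3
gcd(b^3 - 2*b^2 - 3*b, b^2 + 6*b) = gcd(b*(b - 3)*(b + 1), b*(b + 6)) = b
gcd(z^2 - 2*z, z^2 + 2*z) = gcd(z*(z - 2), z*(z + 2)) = z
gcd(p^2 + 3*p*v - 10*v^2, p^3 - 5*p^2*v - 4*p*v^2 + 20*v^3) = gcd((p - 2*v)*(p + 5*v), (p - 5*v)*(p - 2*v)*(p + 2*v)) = p - 2*v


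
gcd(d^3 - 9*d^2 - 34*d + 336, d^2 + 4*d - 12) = d + 6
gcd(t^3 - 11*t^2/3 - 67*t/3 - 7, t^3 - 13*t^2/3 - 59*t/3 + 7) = t^2 - 4*t - 21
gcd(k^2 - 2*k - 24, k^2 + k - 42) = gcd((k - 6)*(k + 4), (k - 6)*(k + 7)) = k - 6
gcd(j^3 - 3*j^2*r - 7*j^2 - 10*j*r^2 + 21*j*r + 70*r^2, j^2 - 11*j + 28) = j - 7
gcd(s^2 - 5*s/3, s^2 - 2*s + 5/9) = s - 5/3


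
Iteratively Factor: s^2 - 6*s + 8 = (s - 4)*(s - 2)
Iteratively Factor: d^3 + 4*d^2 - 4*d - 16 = (d - 2)*(d^2 + 6*d + 8) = (d - 2)*(d + 2)*(d + 4)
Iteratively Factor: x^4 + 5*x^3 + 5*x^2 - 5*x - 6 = (x + 1)*(x^3 + 4*x^2 + x - 6) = (x + 1)*(x + 2)*(x^2 + 2*x - 3) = (x - 1)*(x + 1)*(x + 2)*(x + 3)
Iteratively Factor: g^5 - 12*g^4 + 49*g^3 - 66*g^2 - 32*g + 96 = (g - 3)*(g^4 - 9*g^3 + 22*g^2 - 32) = (g - 3)*(g - 2)*(g^3 - 7*g^2 + 8*g + 16) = (g - 4)*(g - 3)*(g - 2)*(g^2 - 3*g - 4) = (g - 4)*(g - 3)*(g - 2)*(g + 1)*(g - 4)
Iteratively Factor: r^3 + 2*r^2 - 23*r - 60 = (r + 3)*(r^2 - r - 20) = (r + 3)*(r + 4)*(r - 5)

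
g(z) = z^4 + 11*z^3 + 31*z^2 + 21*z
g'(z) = 4*z^3 + 33*z^2 + 62*z + 21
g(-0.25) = -3.48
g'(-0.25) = 7.50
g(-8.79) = 709.67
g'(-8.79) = -690.87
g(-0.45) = -4.13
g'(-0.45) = -0.58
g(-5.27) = -88.37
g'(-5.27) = 25.31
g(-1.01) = 0.12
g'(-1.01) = -12.08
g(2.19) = 333.21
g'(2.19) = 357.07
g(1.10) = 76.72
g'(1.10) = 134.45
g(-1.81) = 9.05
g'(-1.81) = -6.83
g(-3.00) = 0.00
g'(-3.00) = 24.00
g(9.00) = 17280.00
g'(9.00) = 6168.00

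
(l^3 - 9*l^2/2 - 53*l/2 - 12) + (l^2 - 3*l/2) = l^3 - 7*l^2/2 - 28*l - 12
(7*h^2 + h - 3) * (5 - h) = -7*h^3 + 34*h^2 + 8*h - 15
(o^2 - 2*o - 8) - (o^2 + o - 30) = 22 - 3*o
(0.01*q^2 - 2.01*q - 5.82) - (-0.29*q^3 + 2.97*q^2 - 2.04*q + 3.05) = 0.29*q^3 - 2.96*q^2 + 0.0300000000000002*q - 8.87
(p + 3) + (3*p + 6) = 4*p + 9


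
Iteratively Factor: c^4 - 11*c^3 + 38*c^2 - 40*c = (c)*(c^3 - 11*c^2 + 38*c - 40) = c*(c - 2)*(c^2 - 9*c + 20) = c*(c - 5)*(c - 2)*(c - 4)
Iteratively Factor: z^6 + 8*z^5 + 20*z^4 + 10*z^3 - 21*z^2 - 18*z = (z + 1)*(z^5 + 7*z^4 + 13*z^3 - 3*z^2 - 18*z) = z*(z + 1)*(z^4 + 7*z^3 + 13*z^2 - 3*z - 18) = z*(z + 1)*(z + 3)*(z^3 + 4*z^2 + z - 6) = z*(z + 1)*(z + 3)^2*(z^2 + z - 2) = z*(z + 1)*(z + 2)*(z + 3)^2*(z - 1)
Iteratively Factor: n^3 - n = (n - 1)*(n^2 + n) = n*(n - 1)*(n + 1)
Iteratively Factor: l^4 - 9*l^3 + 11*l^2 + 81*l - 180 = (l - 3)*(l^3 - 6*l^2 - 7*l + 60) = (l - 3)*(l + 3)*(l^2 - 9*l + 20) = (l - 4)*(l - 3)*(l + 3)*(l - 5)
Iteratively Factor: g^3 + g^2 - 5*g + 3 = (g - 1)*(g^2 + 2*g - 3) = (g - 1)*(g + 3)*(g - 1)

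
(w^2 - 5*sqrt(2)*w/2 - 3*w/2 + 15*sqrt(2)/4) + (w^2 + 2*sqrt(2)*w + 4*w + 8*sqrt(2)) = 2*w^2 - sqrt(2)*w/2 + 5*w/2 + 47*sqrt(2)/4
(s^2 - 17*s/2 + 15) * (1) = s^2 - 17*s/2 + 15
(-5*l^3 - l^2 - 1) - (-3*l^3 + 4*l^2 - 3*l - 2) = -2*l^3 - 5*l^2 + 3*l + 1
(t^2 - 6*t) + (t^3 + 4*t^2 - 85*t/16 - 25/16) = t^3 + 5*t^2 - 181*t/16 - 25/16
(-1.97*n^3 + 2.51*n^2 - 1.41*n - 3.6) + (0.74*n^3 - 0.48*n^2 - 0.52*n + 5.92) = -1.23*n^3 + 2.03*n^2 - 1.93*n + 2.32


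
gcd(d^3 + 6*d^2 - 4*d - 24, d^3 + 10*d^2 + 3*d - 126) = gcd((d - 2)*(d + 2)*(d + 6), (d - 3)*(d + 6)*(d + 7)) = d + 6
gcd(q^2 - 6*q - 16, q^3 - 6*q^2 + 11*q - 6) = 1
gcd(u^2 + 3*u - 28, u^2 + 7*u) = u + 7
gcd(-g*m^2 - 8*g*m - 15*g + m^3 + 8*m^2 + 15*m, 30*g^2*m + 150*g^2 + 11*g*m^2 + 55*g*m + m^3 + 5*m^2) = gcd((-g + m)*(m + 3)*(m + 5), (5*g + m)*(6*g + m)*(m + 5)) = m + 5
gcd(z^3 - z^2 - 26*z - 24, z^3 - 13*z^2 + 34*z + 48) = z^2 - 5*z - 6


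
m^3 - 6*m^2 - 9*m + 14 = (m - 7)*(m - 1)*(m + 2)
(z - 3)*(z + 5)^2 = z^3 + 7*z^2 - 5*z - 75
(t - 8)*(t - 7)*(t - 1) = t^3 - 16*t^2 + 71*t - 56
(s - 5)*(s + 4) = s^2 - s - 20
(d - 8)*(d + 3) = d^2 - 5*d - 24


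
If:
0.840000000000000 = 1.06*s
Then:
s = 0.79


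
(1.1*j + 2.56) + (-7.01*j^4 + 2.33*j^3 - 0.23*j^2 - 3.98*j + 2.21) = -7.01*j^4 + 2.33*j^3 - 0.23*j^2 - 2.88*j + 4.77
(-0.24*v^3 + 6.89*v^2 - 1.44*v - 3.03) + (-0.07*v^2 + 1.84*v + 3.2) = -0.24*v^3 + 6.82*v^2 + 0.4*v + 0.17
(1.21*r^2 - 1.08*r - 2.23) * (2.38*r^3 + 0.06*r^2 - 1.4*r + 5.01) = 2.8798*r^5 - 2.4978*r^4 - 7.0662*r^3 + 7.4403*r^2 - 2.2888*r - 11.1723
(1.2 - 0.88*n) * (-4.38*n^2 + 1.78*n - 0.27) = 3.8544*n^3 - 6.8224*n^2 + 2.3736*n - 0.324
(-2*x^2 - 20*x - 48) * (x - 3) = -2*x^3 - 14*x^2 + 12*x + 144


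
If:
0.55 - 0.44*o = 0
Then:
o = 1.25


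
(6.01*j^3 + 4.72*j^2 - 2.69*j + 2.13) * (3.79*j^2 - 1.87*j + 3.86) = 22.7779*j^5 + 6.6501*j^4 + 4.1771*j^3 + 31.3222*j^2 - 14.3665*j + 8.2218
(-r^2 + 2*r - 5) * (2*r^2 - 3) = -2*r^4 + 4*r^3 - 7*r^2 - 6*r + 15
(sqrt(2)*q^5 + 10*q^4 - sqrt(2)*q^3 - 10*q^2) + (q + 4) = sqrt(2)*q^5 + 10*q^4 - sqrt(2)*q^3 - 10*q^2 + q + 4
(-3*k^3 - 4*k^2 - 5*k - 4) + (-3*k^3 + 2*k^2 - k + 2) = -6*k^3 - 2*k^2 - 6*k - 2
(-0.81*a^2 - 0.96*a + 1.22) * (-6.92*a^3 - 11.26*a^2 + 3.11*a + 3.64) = 5.6052*a^5 + 15.7638*a^4 - 0.151899999999999*a^3 - 19.6712*a^2 + 0.299799999999999*a + 4.4408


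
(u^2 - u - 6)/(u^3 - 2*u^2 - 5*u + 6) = 1/(u - 1)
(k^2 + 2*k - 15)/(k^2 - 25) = (k - 3)/(k - 5)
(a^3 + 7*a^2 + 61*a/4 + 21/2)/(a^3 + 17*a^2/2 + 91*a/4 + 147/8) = 2*(a + 2)/(2*a + 7)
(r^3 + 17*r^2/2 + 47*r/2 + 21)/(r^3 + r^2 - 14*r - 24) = (r + 7/2)/(r - 4)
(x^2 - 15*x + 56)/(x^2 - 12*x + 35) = (x - 8)/(x - 5)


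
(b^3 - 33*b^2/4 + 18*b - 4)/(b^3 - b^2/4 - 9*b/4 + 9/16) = 4*(b^2 - 8*b + 16)/(4*b^2 - 9)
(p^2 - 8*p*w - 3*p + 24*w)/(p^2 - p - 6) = (p - 8*w)/(p + 2)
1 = 1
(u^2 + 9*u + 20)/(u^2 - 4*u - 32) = (u + 5)/(u - 8)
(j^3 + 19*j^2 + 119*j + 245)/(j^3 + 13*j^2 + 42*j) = (j^2 + 12*j + 35)/(j*(j + 6))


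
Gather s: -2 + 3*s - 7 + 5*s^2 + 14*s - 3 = 5*s^2 + 17*s - 12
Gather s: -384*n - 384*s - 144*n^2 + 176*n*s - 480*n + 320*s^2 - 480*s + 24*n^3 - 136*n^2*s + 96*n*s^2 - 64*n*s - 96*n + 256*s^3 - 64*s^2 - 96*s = 24*n^3 - 144*n^2 - 960*n + 256*s^3 + s^2*(96*n + 256) + s*(-136*n^2 + 112*n - 960)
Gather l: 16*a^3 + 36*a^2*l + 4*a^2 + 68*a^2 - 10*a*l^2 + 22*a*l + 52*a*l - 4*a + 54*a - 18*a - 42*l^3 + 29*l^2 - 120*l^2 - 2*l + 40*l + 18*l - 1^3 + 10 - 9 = 16*a^3 + 72*a^2 + 32*a - 42*l^3 + l^2*(-10*a - 91) + l*(36*a^2 + 74*a + 56)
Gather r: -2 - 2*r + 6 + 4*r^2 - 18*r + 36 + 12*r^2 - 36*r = 16*r^2 - 56*r + 40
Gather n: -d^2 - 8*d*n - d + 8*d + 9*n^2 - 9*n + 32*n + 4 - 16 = -d^2 + 7*d + 9*n^2 + n*(23 - 8*d) - 12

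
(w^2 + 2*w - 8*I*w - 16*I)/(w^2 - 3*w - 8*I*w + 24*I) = (w + 2)/(w - 3)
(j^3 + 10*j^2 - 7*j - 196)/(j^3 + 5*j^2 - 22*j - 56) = (j + 7)/(j + 2)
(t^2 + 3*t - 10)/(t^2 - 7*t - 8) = (-t^2 - 3*t + 10)/(-t^2 + 7*t + 8)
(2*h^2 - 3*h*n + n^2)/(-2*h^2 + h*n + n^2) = (-2*h + n)/(2*h + n)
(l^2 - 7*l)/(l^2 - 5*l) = (l - 7)/(l - 5)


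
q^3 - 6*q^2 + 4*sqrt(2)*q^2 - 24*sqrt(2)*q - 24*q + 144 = (q - 6)*(q - 2*sqrt(2))*(q + 6*sqrt(2))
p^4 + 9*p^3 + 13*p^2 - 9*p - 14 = (p - 1)*(p + 1)*(p + 2)*(p + 7)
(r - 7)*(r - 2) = r^2 - 9*r + 14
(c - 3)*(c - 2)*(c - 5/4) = c^3 - 25*c^2/4 + 49*c/4 - 15/2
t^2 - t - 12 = (t - 4)*(t + 3)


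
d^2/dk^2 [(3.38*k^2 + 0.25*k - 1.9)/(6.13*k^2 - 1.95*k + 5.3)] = (99.59411*k^3 - 1087.25358*k^2 + 87.5364*k + 304.0646)/(230.346397*k^6 - 219.824865*k^5 + 667.400685*k^4 - 387.536175*k^3 + 577.03485*k^2 - 164.3265*k + 148.877)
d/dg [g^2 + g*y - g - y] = 2*g + y - 1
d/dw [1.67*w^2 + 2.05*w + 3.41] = 3.34*w + 2.05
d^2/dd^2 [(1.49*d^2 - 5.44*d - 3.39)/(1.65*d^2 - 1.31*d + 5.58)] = (-23.17953*d^3 - 137.68623*d^2 + 344.48139*d + 64.04415)/(4.492125*d^6 - 10.699425*d^5 + 54.069345*d^4 - 74.615111*d^3 + 182.852694*d^2 - 122.366052*d + 173.741112)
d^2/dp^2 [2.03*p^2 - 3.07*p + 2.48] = 4.06000000000000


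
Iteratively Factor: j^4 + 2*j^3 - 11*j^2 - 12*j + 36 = (j + 3)*(j^3 - j^2 - 8*j + 12) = (j - 2)*(j + 3)*(j^2 + j - 6) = (j - 2)*(j + 3)^2*(j - 2)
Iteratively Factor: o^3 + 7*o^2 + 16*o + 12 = (o + 2)*(o^2 + 5*o + 6) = (o + 2)*(o + 3)*(o + 2)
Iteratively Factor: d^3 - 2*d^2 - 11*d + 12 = (d - 4)*(d^2 + 2*d - 3) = (d - 4)*(d + 3)*(d - 1)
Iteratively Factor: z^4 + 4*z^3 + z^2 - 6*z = (z)*(z^3 + 4*z^2 + z - 6) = z*(z + 3)*(z^2 + z - 2) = z*(z - 1)*(z + 3)*(z + 2)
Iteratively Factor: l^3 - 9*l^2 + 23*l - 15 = (l - 1)*(l^2 - 8*l + 15) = (l - 3)*(l - 1)*(l - 5)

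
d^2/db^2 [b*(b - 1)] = 2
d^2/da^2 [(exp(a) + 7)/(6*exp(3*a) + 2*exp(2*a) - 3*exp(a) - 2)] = (144*exp(6*a) + 2304*exp(5*a) + 1000*exp(4*a) + 22*exp(3*a) + 654*exp(2*a) + 169*exp(a) - 38)*exp(a)/(216*exp(9*a) + 216*exp(8*a) - 252*exp(7*a) - 424*exp(6*a) - 18*exp(5*a) + 246*exp(4*a) + 117*exp(3*a) - 30*exp(2*a) - 36*exp(a) - 8)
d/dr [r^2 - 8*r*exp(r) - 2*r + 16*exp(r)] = -8*r*exp(r) + 2*r + 8*exp(r) - 2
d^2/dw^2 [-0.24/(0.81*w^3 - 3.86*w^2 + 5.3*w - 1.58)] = ((1.1664*w - 1.8528)*(0.81*w^3 - 3.86*w^2 + 5.3*w - 1.58) - 0.24*(2.43*w^2 - 7.72*w + 5.3)*(4.86*w^2 - 15.44*w + 10.6))/(0.81*w^3 - 3.86*w^2 + 5.3*w - 1.58)^3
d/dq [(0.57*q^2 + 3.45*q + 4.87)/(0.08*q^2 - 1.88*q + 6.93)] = (-1.3476*q^2 + 7.121*q + 33.0641)/(0.0064*q^4 - 0.3008*q^3 + 4.6432*q^2 - 26.0568*q + 48.0249)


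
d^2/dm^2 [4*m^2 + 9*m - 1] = 8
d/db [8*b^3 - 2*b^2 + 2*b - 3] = 24*b^2 - 4*b + 2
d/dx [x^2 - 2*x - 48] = 2*x - 2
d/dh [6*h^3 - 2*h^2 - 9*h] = 18*h^2 - 4*h - 9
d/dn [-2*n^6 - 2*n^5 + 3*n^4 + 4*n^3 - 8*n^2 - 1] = 2*n*(-6*n^4 - 5*n^3 + 6*n^2 + 6*n - 8)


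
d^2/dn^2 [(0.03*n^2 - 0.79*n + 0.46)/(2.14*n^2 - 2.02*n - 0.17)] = (-4.44089209850063e-16*n^4 - 6.9764*n^3 + 12.70518*n^2 - 13.65534*n + 4.63297)/(9.800344*n^6 - 27.752376*n^5 + 23.860572*n^4 - 3.833152*n^3 - 1.895466*n^2 - 0.175134*n - 0.004913)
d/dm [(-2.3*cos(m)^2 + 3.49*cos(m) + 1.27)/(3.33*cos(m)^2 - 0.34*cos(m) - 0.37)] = (10.8397*cos(m)^2 + 6.7562*cos(m) + 0.8595)*sin(m)/(11.0889*cos(m)^4 - 2.2644*cos(m)^3 - 2.3486*cos(m)^2 + 0.2516*cos(m) + 0.1369)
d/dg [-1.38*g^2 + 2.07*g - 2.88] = 2.07 - 2.76*g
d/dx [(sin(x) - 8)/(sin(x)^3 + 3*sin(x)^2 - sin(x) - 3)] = (-2*sin(x)^3 + 21*sin(x)^2 + 48*sin(x) - 11)/((sin(x) + 3)^2*cos(x)^3)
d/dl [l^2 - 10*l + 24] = 2*l - 10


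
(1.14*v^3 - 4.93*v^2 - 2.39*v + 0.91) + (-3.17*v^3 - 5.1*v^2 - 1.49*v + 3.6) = -2.03*v^3 - 10.03*v^2 - 3.88*v + 4.51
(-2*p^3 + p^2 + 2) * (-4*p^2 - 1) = 8*p^5 - 4*p^4 + 2*p^3 - 9*p^2 - 2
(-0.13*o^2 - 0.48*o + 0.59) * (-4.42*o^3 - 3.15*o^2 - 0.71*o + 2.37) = 0.5746*o^5 + 2.5311*o^4 - 1.0035*o^3 - 1.8258*o^2 - 1.5565*o + 1.3983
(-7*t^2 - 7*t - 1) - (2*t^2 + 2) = -9*t^2 - 7*t - 3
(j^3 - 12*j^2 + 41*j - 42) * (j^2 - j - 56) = j^5 - 13*j^4 - 3*j^3 + 589*j^2 - 2254*j + 2352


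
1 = 1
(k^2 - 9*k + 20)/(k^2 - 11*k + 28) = (k - 5)/(k - 7)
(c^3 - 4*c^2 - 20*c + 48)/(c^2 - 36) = (c^2 + 2*c - 8)/(c + 6)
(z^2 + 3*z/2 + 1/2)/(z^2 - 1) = (z + 1/2)/(z - 1)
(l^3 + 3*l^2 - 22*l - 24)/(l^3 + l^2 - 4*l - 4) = (l^2 + 2*l - 24)/(l^2 - 4)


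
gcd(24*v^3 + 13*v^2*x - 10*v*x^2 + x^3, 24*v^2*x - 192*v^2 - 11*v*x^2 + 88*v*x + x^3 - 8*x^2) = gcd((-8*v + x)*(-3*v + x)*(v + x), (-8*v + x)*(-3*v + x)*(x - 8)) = 24*v^2 - 11*v*x + x^2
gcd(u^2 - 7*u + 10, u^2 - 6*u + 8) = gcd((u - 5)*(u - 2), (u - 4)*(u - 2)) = u - 2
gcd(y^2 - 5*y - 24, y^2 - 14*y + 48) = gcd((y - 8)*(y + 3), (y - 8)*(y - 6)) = y - 8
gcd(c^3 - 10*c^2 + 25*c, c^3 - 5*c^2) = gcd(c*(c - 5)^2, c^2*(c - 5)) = c^2 - 5*c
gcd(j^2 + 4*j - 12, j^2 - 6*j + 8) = j - 2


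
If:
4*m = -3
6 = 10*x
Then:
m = -3/4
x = 3/5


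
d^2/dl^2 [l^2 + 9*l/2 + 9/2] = 2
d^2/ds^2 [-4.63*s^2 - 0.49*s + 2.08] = -9.26000000000000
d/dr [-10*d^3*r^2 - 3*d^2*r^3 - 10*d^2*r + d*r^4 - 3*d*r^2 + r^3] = -20*d^3*r - 9*d^2*r^2 - 10*d^2 + 4*d*r^3 - 6*d*r + 3*r^2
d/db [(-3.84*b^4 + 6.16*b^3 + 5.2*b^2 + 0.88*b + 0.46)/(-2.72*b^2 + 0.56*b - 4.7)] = (20.8896*b^5 - 23.2064*b^4 + 79.0912*b^3 - 81.5504*b^2 - 46.3776*b - 4.3936)/(7.3984*b^4 - 3.0464*b^3 + 25.8816*b^2 - 5.264*b + 22.09)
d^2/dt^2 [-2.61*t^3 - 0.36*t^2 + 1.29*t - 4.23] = -15.66*t - 0.72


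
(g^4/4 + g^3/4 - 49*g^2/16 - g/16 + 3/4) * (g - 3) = g^5/4 - g^4/2 - 61*g^3/16 + 73*g^2/8 + 15*g/16 - 9/4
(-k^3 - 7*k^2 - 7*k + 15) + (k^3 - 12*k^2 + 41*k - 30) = -19*k^2 + 34*k - 15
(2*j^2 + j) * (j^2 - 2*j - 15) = 2*j^4 - 3*j^3 - 32*j^2 - 15*j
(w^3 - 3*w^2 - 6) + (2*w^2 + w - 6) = w^3 - w^2 + w - 12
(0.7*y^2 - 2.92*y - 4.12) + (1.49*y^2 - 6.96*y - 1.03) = 2.19*y^2 - 9.88*y - 5.15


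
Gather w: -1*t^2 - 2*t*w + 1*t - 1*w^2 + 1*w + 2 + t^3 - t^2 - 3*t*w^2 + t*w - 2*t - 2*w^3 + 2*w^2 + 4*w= t^3 - 2*t^2 - t - 2*w^3 + w^2*(1 - 3*t) + w*(5 - t) + 2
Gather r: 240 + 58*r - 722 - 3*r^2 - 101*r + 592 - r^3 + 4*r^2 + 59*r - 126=-r^3 + r^2 + 16*r - 16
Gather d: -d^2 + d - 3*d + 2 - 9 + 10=-d^2 - 2*d + 3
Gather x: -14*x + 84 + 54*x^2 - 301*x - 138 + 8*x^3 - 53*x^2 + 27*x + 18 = 8*x^3 + x^2 - 288*x - 36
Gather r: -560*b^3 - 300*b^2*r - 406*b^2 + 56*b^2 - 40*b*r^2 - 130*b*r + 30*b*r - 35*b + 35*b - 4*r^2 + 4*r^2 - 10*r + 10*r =-560*b^3 - 350*b^2 - 40*b*r^2 + r*(-300*b^2 - 100*b)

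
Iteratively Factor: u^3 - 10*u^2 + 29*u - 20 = (u - 5)*(u^2 - 5*u + 4) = (u - 5)*(u - 1)*(u - 4)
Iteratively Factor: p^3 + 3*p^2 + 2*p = (p + 1)*(p^2 + 2*p) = p*(p + 1)*(p + 2)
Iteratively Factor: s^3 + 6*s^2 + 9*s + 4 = (s + 4)*(s^2 + 2*s + 1) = (s + 1)*(s + 4)*(s + 1)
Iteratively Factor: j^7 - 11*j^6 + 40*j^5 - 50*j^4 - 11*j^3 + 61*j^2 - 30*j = (j - 3)*(j^6 - 8*j^5 + 16*j^4 - 2*j^3 - 17*j^2 + 10*j) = (j - 3)*(j - 2)*(j^5 - 6*j^4 + 4*j^3 + 6*j^2 - 5*j) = (j - 3)*(j - 2)*(j + 1)*(j^4 - 7*j^3 + 11*j^2 - 5*j) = (j - 3)*(j - 2)*(j - 1)*(j + 1)*(j^3 - 6*j^2 + 5*j) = j*(j - 3)*(j - 2)*(j - 1)*(j + 1)*(j^2 - 6*j + 5) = j*(j - 5)*(j - 3)*(j - 2)*(j - 1)*(j + 1)*(j - 1)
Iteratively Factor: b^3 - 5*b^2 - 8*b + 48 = (b - 4)*(b^2 - b - 12) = (b - 4)^2*(b + 3)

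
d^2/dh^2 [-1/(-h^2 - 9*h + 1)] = 2*(-h^2 - 9*h + (2*h + 9)^2 + 1)/(h^2 + 9*h - 1)^3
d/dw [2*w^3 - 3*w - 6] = 6*w^2 - 3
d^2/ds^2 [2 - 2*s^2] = -4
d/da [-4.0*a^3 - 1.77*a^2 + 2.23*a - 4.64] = -12.0*a^2 - 3.54*a + 2.23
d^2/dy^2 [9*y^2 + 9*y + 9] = 18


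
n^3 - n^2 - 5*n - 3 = (n - 3)*(n + 1)^2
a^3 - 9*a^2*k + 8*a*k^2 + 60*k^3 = (a - 6*k)*(a - 5*k)*(a + 2*k)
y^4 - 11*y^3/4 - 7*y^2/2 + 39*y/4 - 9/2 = (y - 3)*(y - 1)*(y - 3/4)*(y + 2)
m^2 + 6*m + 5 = (m + 1)*(m + 5)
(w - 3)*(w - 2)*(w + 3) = w^3 - 2*w^2 - 9*w + 18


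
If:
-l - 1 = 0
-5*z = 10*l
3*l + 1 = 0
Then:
No Solution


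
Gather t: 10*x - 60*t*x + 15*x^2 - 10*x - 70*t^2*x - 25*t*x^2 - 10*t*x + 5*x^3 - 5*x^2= -70*t^2*x + t*(-25*x^2 - 70*x) + 5*x^3 + 10*x^2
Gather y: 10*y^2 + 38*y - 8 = 10*y^2 + 38*y - 8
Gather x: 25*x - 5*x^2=-5*x^2 + 25*x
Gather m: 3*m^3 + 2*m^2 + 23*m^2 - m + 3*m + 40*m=3*m^3 + 25*m^2 + 42*m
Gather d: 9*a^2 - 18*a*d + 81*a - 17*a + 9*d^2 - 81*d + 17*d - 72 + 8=9*a^2 + 64*a + 9*d^2 + d*(-18*a - 64) - 64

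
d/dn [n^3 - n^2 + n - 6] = 3*n^2 - 2*n + 1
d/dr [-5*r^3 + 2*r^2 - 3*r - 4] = -15*r^2 + 4*r - 3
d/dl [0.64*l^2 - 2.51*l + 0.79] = 1.28*l - 2.51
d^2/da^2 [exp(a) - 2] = exp(a)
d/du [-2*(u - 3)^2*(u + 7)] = -6*u^2 - 4*u + 66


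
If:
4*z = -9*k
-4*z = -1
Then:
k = -1/9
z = 1/4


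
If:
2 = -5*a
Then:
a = -2/5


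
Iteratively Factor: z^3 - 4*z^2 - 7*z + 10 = (z - 5)*(z^2 + z - 2) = (z - 5)*(z - 1)*(z + 2)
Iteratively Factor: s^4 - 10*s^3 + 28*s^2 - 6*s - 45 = (s - 3)*(s^3 - 7*s^2 + 7*s + 15) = (s - 3)^2*(s^2 - 4*s - 5) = (s - 3)^2*(s + 1)*(s - 5)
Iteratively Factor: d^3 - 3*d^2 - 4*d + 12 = (d - 2)*(d^2 - d - 6) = (d - 3)*(d - 2)*(d + 2)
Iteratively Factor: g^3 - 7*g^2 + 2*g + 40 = (g - 5)*(g^2 - 2*g - 8) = (g - 5)*(g + 2)*(g - 4)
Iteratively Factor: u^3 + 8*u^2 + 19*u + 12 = (u + 1)*(u^2 + 7*u + 12) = (u + 1)*(u + 3)*(u + 4)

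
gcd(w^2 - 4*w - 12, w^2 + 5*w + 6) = w + 2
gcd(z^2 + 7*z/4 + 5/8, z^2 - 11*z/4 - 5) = z + 5/4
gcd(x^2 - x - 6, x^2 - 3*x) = x - 3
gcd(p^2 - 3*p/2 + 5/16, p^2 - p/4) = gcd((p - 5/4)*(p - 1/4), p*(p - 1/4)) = p - 1/4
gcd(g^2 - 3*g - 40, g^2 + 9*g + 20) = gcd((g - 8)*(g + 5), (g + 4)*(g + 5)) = g + 5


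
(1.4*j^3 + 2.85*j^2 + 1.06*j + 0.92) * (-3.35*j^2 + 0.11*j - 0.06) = -4.69*j^5 - 9.3935*j^4 - 3.3215*j^3 - 3.1364*j^2 + 0.0376*j - 0.0552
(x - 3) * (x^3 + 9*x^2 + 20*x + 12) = x^4 + 6*x^3 - 7*x^2 - 48*x - 36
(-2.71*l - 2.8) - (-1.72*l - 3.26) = 0.46 - 0.99*l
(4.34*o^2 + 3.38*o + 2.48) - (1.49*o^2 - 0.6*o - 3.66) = 2.85*o^2 + 3.98*o + 6.14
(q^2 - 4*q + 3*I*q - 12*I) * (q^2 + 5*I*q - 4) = q^4 - 4*q^3 + 8*I*q^3 - 19*q^2 - 32*I*q^2 + 76*q - 12*I*q + 48*I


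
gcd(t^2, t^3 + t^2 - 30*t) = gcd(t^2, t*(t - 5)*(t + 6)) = t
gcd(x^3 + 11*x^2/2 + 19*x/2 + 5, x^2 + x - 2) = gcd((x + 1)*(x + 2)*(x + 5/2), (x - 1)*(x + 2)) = x + 2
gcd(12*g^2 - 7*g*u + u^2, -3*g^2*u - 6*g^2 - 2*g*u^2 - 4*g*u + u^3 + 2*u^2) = -3*g + u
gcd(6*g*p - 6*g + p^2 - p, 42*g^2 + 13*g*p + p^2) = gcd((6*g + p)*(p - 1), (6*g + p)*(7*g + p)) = 6*g + p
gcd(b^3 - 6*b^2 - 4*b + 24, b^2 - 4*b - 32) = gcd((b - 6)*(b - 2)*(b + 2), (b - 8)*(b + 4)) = 1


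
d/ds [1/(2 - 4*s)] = (2*s - 1)^(-2)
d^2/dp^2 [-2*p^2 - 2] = -4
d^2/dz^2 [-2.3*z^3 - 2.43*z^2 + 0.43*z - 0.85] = -13.8*z - 4.86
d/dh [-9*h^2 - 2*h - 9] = -18*h - 2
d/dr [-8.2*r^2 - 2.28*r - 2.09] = -16.4*r - 2.28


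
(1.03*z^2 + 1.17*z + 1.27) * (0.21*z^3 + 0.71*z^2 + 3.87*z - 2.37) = 0.2163*z^5 + 0.977*z^4 + 5.0835*z^3 + 2.9885*z^2 + 2.142*z - 3.0099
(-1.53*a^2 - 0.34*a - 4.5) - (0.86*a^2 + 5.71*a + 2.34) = -2.39*a^2 - 6.05*a - 6.84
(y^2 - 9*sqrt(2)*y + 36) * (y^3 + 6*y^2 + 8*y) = y^5 - 9*sqrt(2)*y^4 + 6*y^4 - 54*sqrt(2)*y^3 + 44*y^3 - 72*sqrt(2)*y^2 + 216*y^2 + 288*y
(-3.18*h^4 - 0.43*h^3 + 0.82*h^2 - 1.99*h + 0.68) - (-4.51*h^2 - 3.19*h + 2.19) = -3.18*h^4 - 0.43*h^3 + 5.33*h^2 + 1.2*h - 1.51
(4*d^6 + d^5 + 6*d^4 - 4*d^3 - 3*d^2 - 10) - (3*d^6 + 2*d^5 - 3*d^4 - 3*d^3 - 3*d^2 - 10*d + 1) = d^6 - d^5 + 9*d^4 - d^3 + 10*d - 11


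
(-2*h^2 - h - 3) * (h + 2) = -2*h^3 - 5*h^2 - 5*h - 6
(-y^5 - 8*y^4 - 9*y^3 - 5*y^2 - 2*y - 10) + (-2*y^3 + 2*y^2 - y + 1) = -y^5 - 8*y^4 - 11*y^3 - 3*y^2 - 3*y - 9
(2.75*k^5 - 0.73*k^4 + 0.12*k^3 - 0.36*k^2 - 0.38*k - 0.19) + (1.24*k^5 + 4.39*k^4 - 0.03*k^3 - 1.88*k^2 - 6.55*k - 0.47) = 3.99*k^5 + 3.66*k^4 + 0.09*k^3 - 2.24*k^2 - 6.93*k - 0.66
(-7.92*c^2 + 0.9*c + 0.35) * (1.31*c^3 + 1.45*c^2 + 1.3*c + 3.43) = -10.3752*c^5 - 10.305*c^4 - 8.5325*c^3 - 25.4881*c^2 + 3.542*c + 1.2005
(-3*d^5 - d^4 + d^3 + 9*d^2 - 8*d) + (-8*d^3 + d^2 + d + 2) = -3*d^5 - d^4 - 7*d^3 + 10*d^2 - 7*d + 2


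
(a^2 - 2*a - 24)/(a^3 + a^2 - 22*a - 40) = (a - 6)/(a^2 - 3*a - 10)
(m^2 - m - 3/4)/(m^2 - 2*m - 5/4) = (2*m - 3)/(2*m - 5)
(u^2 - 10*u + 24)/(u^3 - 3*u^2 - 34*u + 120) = (u - 6)/(u^2 + u - 30)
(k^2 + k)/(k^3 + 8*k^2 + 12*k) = (k + 1)/(k^2 + 8*k + 12)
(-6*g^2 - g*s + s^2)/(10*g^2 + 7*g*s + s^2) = (-3*g + s)/(5*g + s)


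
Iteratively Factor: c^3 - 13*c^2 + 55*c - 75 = (c - 5)*(c^2 - 8*c + 15) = (c - 5)*(c - 3)*(c - 5)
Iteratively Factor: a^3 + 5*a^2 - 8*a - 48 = (a - 3)*(a^2 + 8*a + 16) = (a - 3)*(a + 4)*(a + 4)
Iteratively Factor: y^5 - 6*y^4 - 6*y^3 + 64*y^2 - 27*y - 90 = (y + 1)*(y^4 - 7*y^3 + y^2 + 63*y - 90) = (y - 2)*(y + 1)*(y^3 - 5*y^2 - 9*y + 45) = (y - 5)*(y - 2)*(y + 1)*(y^2 - 9) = (y - 5)*(y - 3)*(y - 2)*(y + 1)*(y + 3)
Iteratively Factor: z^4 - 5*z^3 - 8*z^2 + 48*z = (z)*(z^3 - 5*z^2 - 8*z + 48) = z*(z + 3)*(z^2 - 8*z + 16) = z*(z - 4)*(z + 3)*(z - 4)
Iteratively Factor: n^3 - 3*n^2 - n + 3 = (n - 1)*(n^2 - 2*n - 3) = (n - 3)*(n - 1)*(n + 1)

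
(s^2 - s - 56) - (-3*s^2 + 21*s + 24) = 4*s^2 - 22*s - 80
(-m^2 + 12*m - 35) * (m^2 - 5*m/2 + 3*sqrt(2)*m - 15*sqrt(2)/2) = -m^4 - 3*sqrt(2)*m^3 + 29*m^3/2 - 65*m^2 + 87*sqrt(2)*m^2/2 - 195*sqrt(2)*m + 175*m/2 + 525*sqrt(2)/2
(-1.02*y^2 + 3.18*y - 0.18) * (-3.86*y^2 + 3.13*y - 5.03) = 3.9372*y^4 - 15.4674*y^3 + 15.7788*y^2 - 16.5588*y + 0.9054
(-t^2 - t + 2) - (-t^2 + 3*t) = 2 - 4*t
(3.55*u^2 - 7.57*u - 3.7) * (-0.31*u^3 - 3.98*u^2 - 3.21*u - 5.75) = -1.1005*u^5 - 11.7823*u^4 + 19.8801*u^3 + 18.6132*u^2 + 55.4045*u + 21.275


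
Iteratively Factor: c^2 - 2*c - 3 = (c + 1)*(c - 3)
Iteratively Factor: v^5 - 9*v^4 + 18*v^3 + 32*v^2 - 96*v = (v - 4)*(v^4 - 5*v^3 - 2*v^2 + 24*v) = v*(v - 4)*(v^3 - 5*v^2 - 2*v + 24) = v*(v - 4)^2*(v^2 - v - 6) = v*(v - 4)^2*(v + 2)*(v - 3)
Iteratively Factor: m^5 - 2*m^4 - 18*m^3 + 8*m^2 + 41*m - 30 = (m + 2)*(m^4 - 4*m^3 - 10*m^2 + 28*m - 15) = (m - 5)*(m + 2)*(m^3 + m^2 - 5*m + 3) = (m - 5)*(m - 1)*(m + 2)*(m^2 + 2*m - 3) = (m - 5)*(m - 1)*(m + 2)*(m + 3)*(m - 1)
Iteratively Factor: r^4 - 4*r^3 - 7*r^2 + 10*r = (r - 5)*(r^3 + r^2 - 2*r) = r*(r - 5)*(r^2 + r - 2) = r*(r - 5)*(r - 1)*(r + 2)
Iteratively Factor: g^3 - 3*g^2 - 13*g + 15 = (g - 5)*(g^2 + 2*g - 3) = (g - 5)*(g + 3)*(g - 1)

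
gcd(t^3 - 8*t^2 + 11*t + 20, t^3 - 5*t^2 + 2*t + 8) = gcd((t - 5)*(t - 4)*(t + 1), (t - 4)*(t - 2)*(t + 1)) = t^2 - 3*t - 4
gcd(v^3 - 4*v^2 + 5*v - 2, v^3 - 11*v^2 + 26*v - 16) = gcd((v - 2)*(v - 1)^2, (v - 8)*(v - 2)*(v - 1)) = v^2 - 3*v + 2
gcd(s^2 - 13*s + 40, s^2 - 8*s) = s - 8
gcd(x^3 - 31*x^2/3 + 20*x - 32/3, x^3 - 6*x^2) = 1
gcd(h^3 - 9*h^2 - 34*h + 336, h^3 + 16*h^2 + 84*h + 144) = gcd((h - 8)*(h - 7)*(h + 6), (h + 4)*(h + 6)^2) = h + 6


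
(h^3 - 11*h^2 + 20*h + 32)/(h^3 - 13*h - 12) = (h - 8)/(h + 3)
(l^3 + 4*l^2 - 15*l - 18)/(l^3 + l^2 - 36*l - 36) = (l - 3)/(l - 6)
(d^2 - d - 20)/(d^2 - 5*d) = (d + 4)/d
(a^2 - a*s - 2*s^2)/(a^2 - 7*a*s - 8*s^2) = (-a + 2*s)/(-a + 8*s)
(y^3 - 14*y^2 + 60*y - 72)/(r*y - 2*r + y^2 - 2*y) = (y^2 - 12*y + 36)/(r + y)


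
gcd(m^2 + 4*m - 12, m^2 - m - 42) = m + 6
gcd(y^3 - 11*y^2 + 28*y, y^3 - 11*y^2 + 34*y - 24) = y - 4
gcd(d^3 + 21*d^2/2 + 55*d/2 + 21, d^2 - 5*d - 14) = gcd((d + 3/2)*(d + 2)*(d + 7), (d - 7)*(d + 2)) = d + 2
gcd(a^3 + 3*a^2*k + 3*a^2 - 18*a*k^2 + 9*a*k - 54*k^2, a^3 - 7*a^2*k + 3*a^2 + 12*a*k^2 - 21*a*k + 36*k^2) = a^2 - 3*a*k + 3*a - 9*k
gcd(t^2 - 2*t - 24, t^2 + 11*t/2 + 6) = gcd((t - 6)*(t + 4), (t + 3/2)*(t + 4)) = t + 4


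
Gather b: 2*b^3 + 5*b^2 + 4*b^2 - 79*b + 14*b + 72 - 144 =2*b^3 + 9*b^2 - 65*b - 72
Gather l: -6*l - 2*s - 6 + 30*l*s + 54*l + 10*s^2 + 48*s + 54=l*(30*s + 48) + 10*s^2 + 46*s + 48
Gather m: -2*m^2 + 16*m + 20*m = -2*m^2 + 36*m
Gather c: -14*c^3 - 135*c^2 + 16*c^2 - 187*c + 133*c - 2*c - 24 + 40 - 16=-14*c^3 - 119*c^2 - 56*c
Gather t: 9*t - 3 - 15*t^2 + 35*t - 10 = -15*t^2 + 44*t - 13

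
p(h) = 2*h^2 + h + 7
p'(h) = 4*h + 1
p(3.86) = 40.66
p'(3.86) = 16.44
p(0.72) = 8.76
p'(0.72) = 3.88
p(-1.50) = 10.00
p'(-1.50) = -5.00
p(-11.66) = 267.25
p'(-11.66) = -45.64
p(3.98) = 42.66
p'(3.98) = 16.92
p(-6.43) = 83.26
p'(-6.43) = -24.72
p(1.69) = 14.40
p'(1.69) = 7.76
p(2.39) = 20.81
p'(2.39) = 10.56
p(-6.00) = 73.00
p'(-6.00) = -23.00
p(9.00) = 178.00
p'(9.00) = 37.00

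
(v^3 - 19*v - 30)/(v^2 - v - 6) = (v^2 - 2*v - 15)/(v - 3)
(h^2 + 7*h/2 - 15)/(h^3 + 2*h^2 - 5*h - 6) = (h^2 + 7*h/2 - 15)/(h^3 + 2*h^2 - 5*h - 6)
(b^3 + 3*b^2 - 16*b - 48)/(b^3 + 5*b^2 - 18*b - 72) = (b + 4)/(b + 6)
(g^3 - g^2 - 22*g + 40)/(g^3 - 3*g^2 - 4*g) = (g^2 + 3*g - 10)/(g*(g + 1))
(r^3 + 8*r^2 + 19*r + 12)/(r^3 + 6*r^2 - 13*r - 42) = (r^3 + 8*r^2 + 19*r + 12)/(r^3 + 6*r^2 - 13*r - 42)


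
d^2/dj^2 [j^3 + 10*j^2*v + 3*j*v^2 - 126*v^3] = 6*j + 20*v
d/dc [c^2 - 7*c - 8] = 2*c - 7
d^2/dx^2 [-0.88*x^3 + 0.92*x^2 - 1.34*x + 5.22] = 1.84 - 5.28*x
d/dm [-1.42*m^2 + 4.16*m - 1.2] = 4.16 - 2.84*m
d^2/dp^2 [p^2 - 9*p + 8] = 2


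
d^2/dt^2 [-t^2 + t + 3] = -2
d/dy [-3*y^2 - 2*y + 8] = -6*y - 2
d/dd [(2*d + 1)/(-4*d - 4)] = -1/(4*(d + 1)^2)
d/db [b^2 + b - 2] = 2*b + 1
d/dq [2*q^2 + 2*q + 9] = 4*q + 2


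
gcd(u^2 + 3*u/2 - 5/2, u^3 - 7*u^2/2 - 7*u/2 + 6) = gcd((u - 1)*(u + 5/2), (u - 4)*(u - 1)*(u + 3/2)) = u - 1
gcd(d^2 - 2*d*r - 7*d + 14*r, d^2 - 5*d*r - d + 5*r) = 1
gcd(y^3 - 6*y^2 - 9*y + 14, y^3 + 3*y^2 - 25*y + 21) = y - 1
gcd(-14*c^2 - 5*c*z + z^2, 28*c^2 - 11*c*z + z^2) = -7*c + z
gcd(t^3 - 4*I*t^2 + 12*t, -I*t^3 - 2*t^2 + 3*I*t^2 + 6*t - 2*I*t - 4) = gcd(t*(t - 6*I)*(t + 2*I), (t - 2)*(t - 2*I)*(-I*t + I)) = 1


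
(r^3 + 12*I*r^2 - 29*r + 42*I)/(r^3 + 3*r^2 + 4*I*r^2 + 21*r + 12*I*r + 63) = (r^2 + 5*I*r + 6)/(r^2 + 3*r*(1 - I) - 9*I)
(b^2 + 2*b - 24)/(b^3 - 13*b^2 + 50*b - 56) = (b + 6)/(b^2 - 9*b + 14)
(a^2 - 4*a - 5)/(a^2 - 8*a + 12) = (a^2 - 4*a - 5)/(a^2 - 8*a + 12)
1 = 1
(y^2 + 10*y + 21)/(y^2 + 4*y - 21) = (y + 3)/(y - 3)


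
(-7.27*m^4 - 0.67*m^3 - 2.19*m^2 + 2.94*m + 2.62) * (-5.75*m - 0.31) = 41.8025*m^5 + 6.1062*m^4 + 12.8002*m^3 - 16.2261*m^2 - 15.9764*m - 0.8122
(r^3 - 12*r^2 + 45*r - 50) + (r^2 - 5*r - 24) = r^3 - 11*r^2 + 40*r - 74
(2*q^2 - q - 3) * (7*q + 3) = 14*q^3 - q^2 - 24*q - 9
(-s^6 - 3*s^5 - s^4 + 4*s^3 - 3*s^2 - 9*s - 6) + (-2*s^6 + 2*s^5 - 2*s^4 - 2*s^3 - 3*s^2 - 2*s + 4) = -3*s^6 - s^5 - 3*s^4 + 2*s^3 - 6*s^2 - 11*s - 2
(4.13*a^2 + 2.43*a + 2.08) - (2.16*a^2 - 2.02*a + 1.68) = 1.97*a^2 + 4.45*a + 0.4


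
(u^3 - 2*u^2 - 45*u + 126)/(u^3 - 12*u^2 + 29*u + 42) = (u^2 + 4*u - 21)/(u^2 - 6*u - 7)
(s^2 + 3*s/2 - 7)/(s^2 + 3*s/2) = (2*s^2 + 3*s - 14)/(s*(2*s + 3))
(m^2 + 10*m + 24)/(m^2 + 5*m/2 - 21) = 2*(m + 4)/(2*m - 7)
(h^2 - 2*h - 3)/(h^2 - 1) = (h - 3)/(h - 1)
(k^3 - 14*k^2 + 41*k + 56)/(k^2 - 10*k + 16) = (k^2 - 6*k - 7)/(k - 2)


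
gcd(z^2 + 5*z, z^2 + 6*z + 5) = z + 5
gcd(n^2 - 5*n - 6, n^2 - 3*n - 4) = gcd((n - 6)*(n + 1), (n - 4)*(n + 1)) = n + 1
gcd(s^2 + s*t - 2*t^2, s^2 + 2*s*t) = s + 2*t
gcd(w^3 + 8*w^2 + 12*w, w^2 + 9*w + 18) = w + 6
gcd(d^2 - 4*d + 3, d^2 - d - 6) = d - 3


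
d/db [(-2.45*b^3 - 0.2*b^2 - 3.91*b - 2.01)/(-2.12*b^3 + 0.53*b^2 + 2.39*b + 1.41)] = (-1.7225*b^4 - 28.2894*b^3 - 21.5528*b^2 + 1.5666*b - 0.7092)/(4.4944*b^6 - 2.2472*b^5 - 9.8527*b^4 - 3.445*b^3 + 7.2067*b^2 + 6.7398*b + 1.9881)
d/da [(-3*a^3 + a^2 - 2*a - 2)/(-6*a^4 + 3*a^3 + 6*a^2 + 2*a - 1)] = (-18*a^6 + 12*a^5 - 57*a^4 - 48*a^3 + 41*a^2 + 22*a + 6)/(36*a^8 - 36*a^7 - 63*a^6 + 12*a^5 + 60*a^4 + 18*a^3 - 8*a^2 - 4*a + 1)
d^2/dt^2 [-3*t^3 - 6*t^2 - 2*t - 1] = -18*t - 12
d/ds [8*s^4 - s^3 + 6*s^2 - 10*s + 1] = 32*s^3 - 3*s^2 + 12*s - 10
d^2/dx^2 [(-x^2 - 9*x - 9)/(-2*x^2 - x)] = 2*(34*x^3 + 108*x^2 + 54*x + 9)/(x^3*(8*x^3 + 12*x^2 + 6*x + 1))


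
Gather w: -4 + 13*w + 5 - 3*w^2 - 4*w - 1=-3*w^2 + 9*w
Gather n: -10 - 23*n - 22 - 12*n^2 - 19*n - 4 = -12*n^2 - 42*n - 36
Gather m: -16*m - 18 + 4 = -16*m - 14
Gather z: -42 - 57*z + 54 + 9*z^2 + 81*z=9*z^2 + 24*z + 12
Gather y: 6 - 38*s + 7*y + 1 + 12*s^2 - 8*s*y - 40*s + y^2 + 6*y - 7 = 12*s^2 - 78*s + y^2 + y*(13 - 8*s)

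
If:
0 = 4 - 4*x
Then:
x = 1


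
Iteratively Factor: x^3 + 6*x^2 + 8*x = (x + 4)*(x^2 + 2*x) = (x + 2)*(x + 4)*(x)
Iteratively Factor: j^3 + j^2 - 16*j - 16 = (j + 1)*(j^2 - 16) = (j + 1)*(j + 4)*(j - 4)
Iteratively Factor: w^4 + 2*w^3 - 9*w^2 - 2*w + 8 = (w - 2)*(w^3 + 4*w^2 - w - 4) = (w - 2)*(w - 1)*(w^2 + 5*w + 4) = (w - 2)*(w - 1)*(w + 4)*(w + 1)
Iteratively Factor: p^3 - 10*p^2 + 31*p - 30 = (p - 2)*(p^2 - 8*p + 15) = (p - 3)*(p - 2)*(p - 5)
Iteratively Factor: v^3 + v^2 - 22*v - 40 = (v + 4)*(v^2 - 3*v - 10) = (v - 5)*(v + 4)*(v + 2)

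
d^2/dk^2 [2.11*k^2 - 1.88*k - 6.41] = 4.22000000000000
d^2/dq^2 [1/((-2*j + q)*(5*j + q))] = 2*(-(2*j - q)^2 + (2*j - q)*(5*j + q) - (5*j + q)^2)/((2*j - q)^3*(5*j + q)^3)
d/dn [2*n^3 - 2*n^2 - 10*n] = 6*n^2 - 4*n - 10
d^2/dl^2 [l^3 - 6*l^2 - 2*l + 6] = 6*l - 12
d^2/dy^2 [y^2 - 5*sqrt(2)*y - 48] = 2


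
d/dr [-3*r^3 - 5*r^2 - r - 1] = -9*r^2 - 10*r - 1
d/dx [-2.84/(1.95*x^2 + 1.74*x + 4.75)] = (11.076*x + 4.9416)/(1.95*x^2 + 1.74*x + 4.75)^2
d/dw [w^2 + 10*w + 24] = 2*w + 10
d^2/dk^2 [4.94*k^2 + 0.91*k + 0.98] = 9.88000000000000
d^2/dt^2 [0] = 0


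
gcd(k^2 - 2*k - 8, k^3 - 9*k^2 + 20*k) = k - 4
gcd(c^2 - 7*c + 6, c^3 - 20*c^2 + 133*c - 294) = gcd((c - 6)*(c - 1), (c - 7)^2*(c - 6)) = c - 6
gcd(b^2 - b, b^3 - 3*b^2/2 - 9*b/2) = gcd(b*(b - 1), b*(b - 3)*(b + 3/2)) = b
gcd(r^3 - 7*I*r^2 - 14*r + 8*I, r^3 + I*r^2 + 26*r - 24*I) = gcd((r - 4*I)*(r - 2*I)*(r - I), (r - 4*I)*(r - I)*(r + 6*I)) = r^2 - 5*I*r - 4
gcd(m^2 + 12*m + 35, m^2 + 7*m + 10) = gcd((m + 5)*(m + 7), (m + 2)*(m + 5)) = m + 5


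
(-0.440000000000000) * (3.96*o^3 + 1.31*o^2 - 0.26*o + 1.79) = -1.7424*o^3 - 0.5764*o^2 + 0.1144*o - 0.7876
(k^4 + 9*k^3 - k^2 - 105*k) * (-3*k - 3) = -3*k^5 - 30*k^4 - 24*k^3 + 318*k^2 + 315*k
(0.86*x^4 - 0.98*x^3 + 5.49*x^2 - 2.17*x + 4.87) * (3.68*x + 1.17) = 3.1648*x^5 - 2.6002*x^4 + 19.0566*x^3 - 1.5623*x^2 + 15.3827*x + 5.6979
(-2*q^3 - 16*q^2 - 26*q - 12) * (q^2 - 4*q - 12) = -2*q^5 - 8*q^4 + 62*q^3 + 284*q^2 + 360*q + 144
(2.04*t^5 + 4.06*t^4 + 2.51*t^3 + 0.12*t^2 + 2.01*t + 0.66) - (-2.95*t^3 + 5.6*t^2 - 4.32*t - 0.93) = 2.04*t^5 + 4.06*t^4 + 5.46*t^3 - 5.48*t^2 + 6.33*t + 1.59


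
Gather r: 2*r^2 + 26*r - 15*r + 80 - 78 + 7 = 2*r^2 + 11*r + 9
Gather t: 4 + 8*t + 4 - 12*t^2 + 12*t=-12*t^2 + 20*t + 8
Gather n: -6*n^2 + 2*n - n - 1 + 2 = -6*n^2 + n + 1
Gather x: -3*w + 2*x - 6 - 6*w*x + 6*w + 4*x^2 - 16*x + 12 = 3*w + 4*x^2 + x*(-6*w - 14) + 6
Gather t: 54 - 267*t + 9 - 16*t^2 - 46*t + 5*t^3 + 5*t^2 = 5*t^3 - 11*t^2 - 313*t + 63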